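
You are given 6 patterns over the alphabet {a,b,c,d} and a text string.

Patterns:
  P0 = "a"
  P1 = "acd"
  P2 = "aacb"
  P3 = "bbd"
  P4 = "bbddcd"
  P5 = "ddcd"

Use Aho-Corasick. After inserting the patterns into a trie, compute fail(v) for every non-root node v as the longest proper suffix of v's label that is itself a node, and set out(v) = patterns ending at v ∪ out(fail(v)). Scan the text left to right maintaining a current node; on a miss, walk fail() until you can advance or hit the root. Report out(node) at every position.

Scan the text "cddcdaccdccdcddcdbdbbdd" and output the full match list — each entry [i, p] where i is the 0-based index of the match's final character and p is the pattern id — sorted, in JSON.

Build automaton:
Trie nodes:
  n0 'ε': a→1 b→7 d→13
  n1 'a': a→4 c→2  [P0 ends]
  n2 'ac': d→3
  n3 'acd': ·  [P1 ends]
  n4 'aa': c→5
  n5 'aac': b→6
  n6 'aacb': ·  [P2 ends]
  n7 'b': b→8
  n8 'bb': d→9
  n9 'bbd': d→10  [P3 ends]
  n10 'bbdd': c→11
  n11 'bbddc': d→12
  n12 'bbddcd': ·  [P4 ends]
  n13 'd': d→14
  n14 'dd': c→15
  n15 'ddc': d→16
  n16 'ddcd': ·  [P5 ends]

BFS fail/out derivation:
  n1('a'): parent n0 fail=0; on 'a' 0 → fail=0;  out {0}∪∅={0}
  n7('b'): parent n0 fail=0; on 'b' 0 → fail=0;  out ∅∪∅=∅
  n13('d'): parent n0 fail=0; on 'd' 0 → fail=0;  out ∅∪∅=∅
  n2('ac'): parent n1 fail=0; on 'c' 0 → fail=0;  out ∅∪∅=∅
  n4('aa'): parent n1 fail=0; on 'a' 0 → fail=1;  out ∅∪{0}={0}
  n8('bb'): parent n7 fail=0; on 'b' 0 → fail=7;  out ∅∪∅=∅
  n14('dd'): parent n13 fail=0; on 'd' 0 → fail=13;  out ∅∪∅=∅
  n3('acd'): parent n2 fail=0; on 'd' 0 → fail=13;  out {1}∪∅={1}
  n5('aac'): parent n4 fail=1; on 'c' 1 → fail=2;  out ∅∪∅=∅
  n9('bbd'): parent n8 fail=7; on 'd' 7→0 → fail=13;  out {3}∪∅={3}
  n15('ddc'): parent n14 fail=13; on 'c' 13→0 → fail=0;  out ∅∪∅=∅
  n6('aacb'): parent n5 fail=2; on 'b' 2→0 → fail=7;  out {2}∪∅={2}
  n10('bbdd'): parent n9 fail=13; on 'd' 13 → fail=14;  out ∅∪∅=∅
  n16('ddcd'): parent n15 fail=0; on 'd' 0 → fail=13;  out {5}∪∅={5}
  n11('bbddc'): parent n10 fail=14; on 'c' 14 → fail=15;  out ∅∪∅=∅
  n12('bbddcd'): parent n11 fail=15; on 'd' 15 → fail=16;  out {4}∪{5}={4,5}

Run:
[0] read 'c'  n0⇒n0
[1] read 'd'  n0⇒n13
[2] read 'd'  n13⇒n14
[3] read 'c'  n14⇒n15
[4] read 'd'  n15⇒n16  ** P5@[1:4]
[5] read 'a'  n16⇒n1 (via fail)  ** P0@[5:5]
[6] read 'c'  n1⇒n2
[7] read 'c'  n2⇒n0 (via fail)
[8] read 'd'  n0⇒n13
[9] read 'c'  n13⇒n0 (via fail)
[10] read 'c'  n0⇒n0
[11] read 'd'  n0⇒n13
[12] read 'c'  n13⇒n0 (via fail)
[13] read 'd'  n0⇒n13
[14] read 'd'  n13⇒n14
[15] read 'c'  n14⇒n15
[16] read 'd'  n15⇒n16  ** P5@[13:16]
[17] read 'b'  n16⇒n7 (via fail)
[18] read 'd'  n7⇒n13 (via fail)
[19] read 'b'  n13⇒n7 (via fail)
[20] read 'b'  n7⇒n8
[21] read 'd'  n8⇒n9  ** P3@[19:21]
[22] read 'd'  n9⇒n10

Matches: [[4,5],[5,0],[16,5],[21,3]]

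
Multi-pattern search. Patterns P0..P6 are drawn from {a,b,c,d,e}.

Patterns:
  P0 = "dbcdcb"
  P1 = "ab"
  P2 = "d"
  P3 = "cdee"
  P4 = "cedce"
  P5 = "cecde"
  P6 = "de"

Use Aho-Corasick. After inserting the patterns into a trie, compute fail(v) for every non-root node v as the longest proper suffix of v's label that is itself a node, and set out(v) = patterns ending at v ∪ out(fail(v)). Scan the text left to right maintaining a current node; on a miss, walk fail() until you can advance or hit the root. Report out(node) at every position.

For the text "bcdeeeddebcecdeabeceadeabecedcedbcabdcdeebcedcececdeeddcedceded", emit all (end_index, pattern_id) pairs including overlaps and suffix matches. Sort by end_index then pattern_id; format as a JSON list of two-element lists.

Build:
Trie nodes:
  0='ε' goto a→7 c→9 d→1
  1='d' goto b→2 e→20  ←P2
  2='db' goto c→3
  3='dbc' goto d→4
  4='dbcd' goto c→5
  5='dbcdc' goto b→6
  6='dbcdcb' goto ·  ←P0
  7='a' goto b→8
  8='ab' goto ·  ←P1
  9='c' goto d→10 e→13
  10='cd' goto e→11
  11='cde' goto e→12
  12='cdee' goto ·  ←P3
  13='ce' goto c→17 d→14
  14='ced' goto c→15
  15='cedc' goto e→16
  16='cedce' goto ·  ←P4
  17='cec' goto d→18
  18='cecd' goto e→19
  19='cecde' goto ·  ←P5
  20='de' goto ·  ←P6

Failure links (BFS by depth):
  fail(1) 'd': from fail(0)=0 chase 'd': 0 ⇒ 0;  out={2}∪out(0)={2}
  fail(7) 'a': from fail(0)=0 chase 'a': 0 ⇒ 0;  out=∅∪out(0)=∅
  fail(9) 'c': from fail(0)=0 chase 'c': 0 ⇒ 0;  out=∅∪out(0)=∅
  fail(2) 'db': from fail(1)=0 chase 'b': 0 ⇒ 0;  out=∅∪out(0)=∅
  fail(8) 'ab': from fail(7)=0 chase 'b': 0 ⇒ 0;  out={1}∪out(0)={1}
  fail(10) 'cd': from fail(9)=0 chase 'd': 0 ⇒ 1;  out=∅∪out(1)={2}
  fail(13) 'ce': from fail(9)=0 chase 'e': 0 ⇒ 0;  out=∅∪out(0)=∅
  fail(20) 'de': from fail(1)=0 chase 'e': 0 ⇒ 0;  out={6}∪out(0)={6}
  fail(3) 'dbc': from fail(2)=0 chase 'c': 0 ⇒ 9;  out=∅∪out(9)=∅
  fail(11) 'cde': from fail(10)=1 chase 'e': 1 ⇒ 20;  out=∅∪out(20)={6}
  fail(14) 'ced': from fail(13)=0 chase 'd': 0 ⇒ 1;  out=∅∪out(1)={2}
  fail(17) 'cec': from fail(13)=0 chase 'c': 0 ⇒ 9;  out=∅∪out(9)=∅
  fail(4) 'dbcd': from fail(3)=9 chase 'd': 9 ⇒ 10;  out=∅∪out(10)={2}
  fail(12) 'cdee': from fail(11)=20 chase 'e': 20→0 ⇒ 0;  out={3}∪out(0)={3}
  fail(15) 'cedc': from fail(14)=1 chase 'c': 1→0 ⇒ 9;  out=∅∪out(9)=∅
  fail(18) 'cecd': from fail(17)=9 chase 'd': 9 ⇒ 10;  out=∅∪out(10)={2}
  fail(5) 'dbcdc': from fail(4)=10 chase 'c': 10→1→0 ⇒ 9;  out=∅∪out(9)=∅
  fail(16) 'cedce': from fail(15)=9 chase 'e': 9 ⇒ 13;  out={4}∪out(13)={4}
  fail(19) 'cecde': from fail(18)=10 chase 'e': 10 ⇒ 11;  out={5}∪out(11)={5,6}
  fail(6) 'dbcdcb': from fail(5)=9 chase 'b': 9→0 ⇒ 0;  out={0}∪out(0)={0}

Run:
i=0 'b': node 0→0
i=1 'c': node 0→9
i=2 'd': node 9→10  ** P2@[2:2]
i=3 'e': node 10→11  ** P6@[2:3]
i=4 'e': node 11→12  ** P3@[1:4]
i=5 'e': node 12→0 (via fail)
i=6 'd': node 0→1  ** P2@[6:6]
i=7 'd': node 1→1 (via fail)  ** P2@[7:7]
i=8 'e': node 1→20  ** P6@[7:8]
i=9 'b': node 20→0 (via fail)
i=10 'c': node 0→9
i=11 'e': node 9→13
i=12 'c': node 13→17
i=13 'd': node 17→18  ** P2@[13:13]
i=14 'e': node 18→19  ** P5@[10:14],P6@[13:14]
i=15 'a': node 19→7 (via fail)
i=16 'b': node 7→8  ** P1@[15:16]
i=17 'e': node 8→0 (via fail)
i=18 'c': node 0→9
i=19 'e': node 9→13
i=20 'a': node 13→7 (via fail)
i=21 'd': node 7→1 (via fail)  ** P2@[21:21]
i=22 'e': node 1→20  ** P6@[21:22]
i=23 'a': node 20→7 (via fail)
i=24 'b': node 7→8  ** P1@[23:24]
i=25 'e': node 8→0 (via fail)
i=26 'c': node 0→9
i=27 'e': node 9→13
i=28 'd': node 13→14  ** P2@[28:28]
i=29 'c': node 14→15
i=30 'e': node 15→16  ** P4@[26:30]
i=31 'd': node 16→14 (via fail)  ** P2@[31:31]
i=32 'b': node 14→2 (via fail)
i=33 'c': node 2→3
i=34 'a': node 3→7 (via fail)
i=35 'b': node 7→8  ** P1@[34:35]
i=36 'd': node 8→1 (via fail)  ** P2@[36:36]
i=37 'c': node 1→9 (via fail)
i=38 'd': node 9→10  ** P2@[38:38]
i=39 'e': node 10→11  ** P6@[38:39]
i=40 'e': node 11→12  ** P3@[37:40]
i=41 'b': node 12→0 (via fail)
i=42 'c': node 0→9
i=43 'e': node 9→13
i=44 'd': node 13→14  ** P2@[44:44]
i=45 'c': node 14→15
i=46 'e': node 15→16  ** P4@[42:46]
i=47 'c': node 16→17 (via fail)
i=48 'e': node 17→13 (via fail)
i=49 'c': node 13→17
i=50 'd': node 17→18  ** P2@[50:50]
i=51 'e': node 18→19  ** P5@[47:51],P6@[50:51]
i=52 'e': node 19→12 (via fail)  ** P3@[49:52]
i=53 'd': node 12→1 (via fail)  ** P2@[53:53]
i=54 'd': node 1→1 (via fail)  ** P2@[54:54]
i=55 'c': node 1→9 (via fail)
i=56 'e': node 9→13
i=57 'd': node 13→14  ** P2@[57:57]
i=58 'c': node 14→15
i=59 'e': node 15→16  ** P4@[55:59]
i=60 'd': node 16→14 (via fail)  ** P2@[60:60]
i=61 'e': node 14→20 (via fail)  ** P6@[60:61]
i=62 'd': node 20→1 (via fail)  ** P2@[62:62]

Result: [[2,2],[3,6],[4,3],[6,2],[7,2],[8,6],[13,2],[14,5],[14,6],[16,1],[21,2],[22,6],[24,1],[28,2],[30,4],[31,2],[35,1],[36,2],[38,2],[39,6],[40,3],[44,2],[46,4],[50,2],[51,5],[51,6],[52,3],[53,2],[54,2],[57,2],[59,4],[60,2],[61,6],[62,2]]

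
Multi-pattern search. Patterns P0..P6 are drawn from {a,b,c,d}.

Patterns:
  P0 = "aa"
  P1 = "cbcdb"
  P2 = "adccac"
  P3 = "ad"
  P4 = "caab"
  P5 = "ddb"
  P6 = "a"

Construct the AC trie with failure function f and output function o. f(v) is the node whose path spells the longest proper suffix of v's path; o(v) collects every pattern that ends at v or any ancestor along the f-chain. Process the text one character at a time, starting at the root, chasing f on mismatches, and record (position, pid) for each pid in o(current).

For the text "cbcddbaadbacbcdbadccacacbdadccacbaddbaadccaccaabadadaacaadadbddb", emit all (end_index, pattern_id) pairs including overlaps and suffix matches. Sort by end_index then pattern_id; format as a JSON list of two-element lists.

Construct AC machine:
Trie nodes:
  n0 'ε': a→1 c→3 d→16
  n1 'a': a→2 d→8  ←P6
  n2 'aa': ·  ←P0
  n3 'c': a→13 b→4
  n4 'cb': c→5
  n5 'cbc': d→6
  n6 'cbcd': b→7
  n7 'cbcdb': ·  ←P1
  n8 'ad': c→9  ←P3
  n9 'adc': c→10
  n10 'adcc': a→11
  n11 'adcca': c→12
  n12 'adccac': ·  ←P2
  n13 'ca': a→14
  n14 'caa': b→15
  n15 'caab': ·  ←P4
  n16 'd': d→17
  n17 'dd': b→18
  n18 'ddb': ·  ←P5

BFS fail/out derivation:
  fail(1) 'a': from fail(0)=0 chase 'a': 0 ⇒ 0;  out={6}∪out(0)={6}
  fail(3) 'c': from fail(0)=0 chase 'c': 0 ⇒ 0;  out=∅∪out(0)=∅
  fail(16) 'd': from fail(0)=0 chase 'd': 0 ⇒ 0;  out=∅∪out(0)=∅
  fail(2) 'aa': from fail(1)=0 chase 'a': 0 ⇒ 1;  out={0}∪out(1)={0,6}
  fail(4) 'cb': from fail(3)=0 chase 'b': 0 ⇒ 0;  out=∅∪out(0)=∅
  fail(8) 'ad': from fail(1)=0 chase 'd': 0 ⇒ 16;  out={3}∪out(16)={3}
  fail(13) 'ca': from fail(3)=0 chase 'a': 0 ⇒ 1;  out=∅∪out(1)={6}
  fail(17) 'dd': from fail(16)=0 chase 'd': 0 ⇒ 16;  out=∅∪out(16)=∅
  fail(5) 'cbc': from fail(4)=0 chase 'c': 0 ⇒ 3;  out=∅∪out(3)=∅
  fail(9) 'adc': from fail(8)=16 chase 'c': 16→0 ⇒ 3;  out=∅∪out(3)=∅
  fail(14) 'caa': from fail(13)=1 chase 'a': 1 ⇒ 2;  out=∅∪out(2)={0,6}
  fail(18) 'ddb': from fail(17)=16 chase 'b': 16→0 ⇒ 0;  out={5}∪out(0)={5}
  fail(6) 'cbcd': from fail(5)=3 chase 'd': 3→0 ⇒ 16;  out=∅∪out(16)=∅
  fail(10) 'adcc': from fail(9)=3 chase 'c': 3→0 ⇒ 3;  out=∅∪out(3)=∅
  fail(15) 'caab': from fail(14)=2 chase 'b': 2→1→0 ⇒ 0;  out={4}∪out(0)={4}
  fail(7) 'cbcdb': from fail(6)=16 chase 'b': 16→0 ⇒ 0;  out={1}∪out(0)={1}
  fail(11) 'adcca': from fail(10)=3 chase 'a': 3 ⇒ 13;  out=∅∪out(13)={6}
  fail(12) 'adccac': from fail(11)=13 chase 'c': 13→1→0 ⇒ 3;  out={2}∪out(3)={2}

Run:
i=0 'c': node 0→3
i=1 'b': node 3→4
i=2 'c': node 4→5
i=3 'd': node 5→6
i=4 'd': node 6→17 (fail-walked)
i=5 'b': node 17→18  ** P5@[3:5]
i=6 'a': node 18→1 (fail-walked)  ** P6@[6:6]
i=7 'a': node 1→2  ** P0@[6:7],P6@[7:7]
i=8 'd': node 2→8 (fail-walked)  ** P3@[7:8]
i=9 'b': node 8→0 (fail-walked)
i=10 'a': node 0→1  ** P6@[10:10]
i=11 'c': node 1→3 (fail-walked)
i=12 'b': node 3→4
i=13 'c': node 4→5
i=14 'd': node 5→6
i=15 'b': node 6→7  ** P1@[11:15]
i=16 'a': node 7→1 (fail-walked)  ** P6@[16:16]
i=17 'd': node 1→8  ** P3@[16:17]
i=18 'c': node 8→9
i=19 'c': node 9→10
i=20 'a': node 10→11  ** P6@[20:20]
i=21 'c': node 11→12  ** P2@[16:21]
i=22 'a': node 12→13 (fail-walked)  ** P6@[22:22]
i=23 'c': node 13→3 (fail-walked)
i=24 'b': node 3→4
i=25 'd': node 4→16 (fail-walked)
i=26 'a': node 16→1 (fail-walked)  ** P6@[26:26]
i=27 'd': node 1→8  ** P3@[26:27]
i=28 'c': node 8→9
i=29 'c': node 9→10
i=30 'a': node 10→11  ** P6@[30:30]
i=31 'c': node 11→12  ** P2@[26:31]
i=32 'b': node 12→4 (fail-walked)
i=33 'a': node 4→1 (fail-walked)  ** P6@[33:33]
i=34 'd': node 1→8  ** P3@[33:34]
i=35 'd': node 8→17 (fail-walked)
i=36 'b': node 17→18  ** P5@[34:36]
i=37 'a': node 18→1 (fail-walked)  ** P6@[37:37]
i=38 'a': node 1→2  ** P0@[37:38],P6@[38:38]
i=39 'd': node 2→8 (fail-walked)  ** P3@[38:39]
i=40 'c': node 8→9
i=41 'c': node 9→10
i=42 'a': node 10→11  ** P6@[42:42]
i=43 'c': node 11→12  ** P2@[38:43]
i=44 'c': node 12→3 (fail-walked)
i=45 'a': node 3→13  ** P6@[45:45]
i=46 'a': node 13→14  ** P0@[45:46],P6@[46:46]
i=47 'b': node 14→15  ** P4@[44:47]
i=48 'a': node 15→1 (fail-walked)  ** P6@[48:48]
i=49 'd': node 1→8  ** P3@[48:49]
i=50 'a': node 8→1 (fail-walked)  ** P6@[50:50]
i=51 'd': node 1→8  ** P3@[50:51]
i=52 'a': node 8→1 (fail-walked)  ** P6@[52:52]
i=53 'a': node 1→2  ** P0@[52:53],P6@[53:53]
i=54 'c': node 2→3 (fail-walked)
i=55 'a': node 3→13  ** P6@[55:55]
i=56 'a': node 13→14  ** P0@[55:56],P6@[56:56]
i=57 'd': node 14→8 (fail-walked)  ** P3@[56:57]
i=58 'a': node 8→1 (fail-walked)  ** P6@[58:58]
i=59 'd': node 1→8  ** P3@[58:59]
i=60 'b': node 8→0 (fail-walked)
i=61 'd': node 0→16
i=62 'd': node 16→17
i=63 'b': node 17→18  ** P5@[61:63]

All matches (sorted): [[5,5],[6,6],[7,0],[7,6],[8,3],[10,6],[15,1],[16,6],[17,3],[20,6],[21,2],[22,6],[26,6],[27,3],[30,6],[31,2],[33,6],[34,3],[36,5],[37,6],[38,0],[38,6],[39,3],[42,6],[43,2],[45,6],[46,0],[46,6],[47,4],[48,6],[49,3],[50,6],[51,3],[52,6],[53,0],[53,6],[55,6],[56,0],[56,6],[57,3],[58,6],[59,3],[63,5]]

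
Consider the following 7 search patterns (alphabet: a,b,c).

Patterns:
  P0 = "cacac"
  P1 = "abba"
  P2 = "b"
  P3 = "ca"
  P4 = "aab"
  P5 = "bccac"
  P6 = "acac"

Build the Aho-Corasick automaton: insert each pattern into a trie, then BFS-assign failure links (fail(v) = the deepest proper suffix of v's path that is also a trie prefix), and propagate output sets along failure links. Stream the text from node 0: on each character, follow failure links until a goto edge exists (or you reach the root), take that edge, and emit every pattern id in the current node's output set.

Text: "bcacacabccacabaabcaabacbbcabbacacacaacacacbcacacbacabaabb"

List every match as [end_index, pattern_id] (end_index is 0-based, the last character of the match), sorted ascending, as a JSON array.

Build:
Trie (insert patterns):
  0='ε' goto a→6 b→10 c→1
  1='c' goto a→2
  2='ca' goto c→3  [P3 ends]
  3='cac' goto a→4
  4='caca' goto c→5
  5='cacac' goto ·  [P0 ends]
  6='a' goto a→11 b→7 c→17
  7='ab' goto b→8
  8='abb' goto a→9
  9='abba' goto ·  [P1 ends]
  10='b' goto c→13  [P2 ends]
  11='aa' goto b→12
  12='aab' goto ·  [P4 ends]
  13='bc' goto c→14
  14='bcc' goto a→15
  15='bcca' goto c→16
  16='bccac' goto ·  [P5 ends]
  17='ac' goto a→18
  18='aca' goto c→19
  19='acac' goto ·  [P6 ends]

Failure links (BFS by depth):
  n1('c'): parent n0 fail=0; on 'c' 0 → fail=0;  out ∅∪∅=∅
  n6('a'): parent n0 fail=0; on 'a' 0 → fail=0;  out ∅∪∅=∅
  n10('b'): parent n0 fail=0; on 'b' 0 → fail=0;  out {2}∪∅={2}
  n2('ca'): parent n1 fail=0; on 'a' 0 → fail=6;  out {3}∪∅={3}
  n7('ab'): parent n6 fail=0; on 'b' 0 → fail=10;  out ∅∪{2}={2}
  n11('aa'): parent n6 fail=0; on 'a' 0 → fail=6;  out ∅∪∅=∅
  n13('bc'): parent n10 fail=0; on 'c' 0 → fail=1;  out ∅∪∅=∅
  n17('ac'): parent n6 fail=0; on 'c' 0 → fail=1;  out ∅∪∅=∅
  n3('cac'): parent n2 fail=6; on 'c' 6 → fail=17;  out ∅∪∅=∅
  n8('abb'): parent n7 fail=10; on 'b' 10→0 → fail=10;  out ∅∪{2}={2}
  n12('aab'): parent n11 fail=6; on 'b' 6 → fail=7;  out {4}∪{2}={2,4}
  n14('bcc'): parent n13 fail=1; on 'c' 1→0 → fail=1;  out ∅∪∅=∅
  n18('aca'): parent n17 fail=1; on 'a' 1 → fail=2;  out ∅∪{3}={3}
  n4('caca'): parent n3 fail=17; on 'a' 17 → fail=18;  out ∅∪{3}={3}
  n9('abba'): parent n8 fail=10; on 'a' 10→0 → fail=6;  out {1}∪∅={1}
  n15('bcca'): parent n14 fail=1; on 'a' 1 → fail=2;  out ∅∪{3}={3}
  n19('acac'): parent n18 fail=2; on 'c' 2 → fail=3;  out {6}∪∅={6}
  n5('cacac'): parent n4 fail=18; on 'c' 18 → fail=19;  out {0}∪{6}={0,6}
  n16('bccac'): parent n15 fail=2; on 'c' 2 → fail=3;  out {5}∪∅={5}

Scan:
pos 0 'b': at 10  emit P2@[0:0]
pos 1 'c': at 13
pos 2 'a': at 2 (fail-walked)  emit P3@[1:2]
pos 3 'c': at 3
pos 4 'a': at 4  emit P3@[3:4]
pos 5 'c': at 5  emit P0@[1:5],P6@[2:5]
pos 6 'a': at 4 (fail-walked)  emit P3@[5:6]
pos 7 'b': at 7 (fail-walked)  emit P2@[7:7]
pos 8 'c': at 13 (fail-walked)
pos 9 'c': at 14
pos 10 'a': at 15  emit P3@[9:10]
pos 11 'c': at 16  emit P5@[7:11]
pos 12 'a': at 4 (fail-walked)  emit P3@[11:12]
pos 13 'b': at 7 (fail-walked)  emit P2@[13:13]
pos 14 'a': at 6 (fail-walked)
pos 15 'a': at 11
pos 16 'b': at 12  emit P2@[16:16],P4@[14:16]
pos 17 'c': at 13 (fail-walked)
pos 18 'a': at 2 (fail-walked)  emit P3@[17:18]
pos 19 'a': at 11 (fail-walked)
pos 20 'b': at 12  emit P2@[20:20],P4@[18:20]
pos 21 'a': at 6 (fail-walked)
pos 22 'c': at 17
pos 23 'b': at 10 (fail-walked)  emit P2@[23:23]
pos 24 'b': at 10 (fail-walked)  emit P2@[24:24]
pos 25 'c': at 13
pos 26 'a': at 2 (fail-walked)  emit P3@[25:26]
pos 27 'b': at 7 (fail-walked)  emit P2@[27:27]
pos 28 'b': at 8  emit P2@[28:28]
pos 29 'a': at 9  emit P1@[26:29]
pos 30 'c': at 17 (fail-walked)
pos 31 'a': at 18  emit P3@[30:31]
pos 32 'c': at 19  emit P6@[29:32]
pos 33 'a': at 4 (fail-walked)  emit P3@[32:33]
pos 34 'c': at 5  emit P0@[30:34],P6@[31:34]
pos 35 'a': at 4 (fail-walked)  emit P3@[34:35]
pos 36 'a': at 11 (fail-walked)
pos 37 'c': at 17 (fail-walked)
pos 38 'a': at 18  emit P3@[37:38]
pos 39 'c': at 19  emit P6@[36:39]
pos 40 'a': at 4 (fail-walked)  emit P3@[39:40]
pos 41 'c': at 5  emit P0@[37:41],P6@[38:41]
pos 42 'b': at 10 (fail-walked)  emit P2@[42:42]
pos 43 'c': at 13
pos 44 'a': at 2 (fail-walked)  emit P3@[43:44]
pos 45 'c': at 3
pos 46 'a': at 4  emit P3@[45:46]
pos 47 'c': at 5  emit P0@[43:47],P6@[44:47]
pos 48 'b': at 10 (fail-walked)  emit P2@[48:48]
pos 49 'a': at 6 (fail-walked)
pos 50 'c': at 17
pos 51 'a': at 18  emit P3@[50:51]
pos 52 'b': at 7 (fail-walked)  emit P2@[52:52]
pos 53 'a': at 6 (fail-walked)
pos 54 'a': at 11
pos 55 'b': at 12  emit P2@[55:55],P4@[53:55]
pos 56 'b': at 8 (fail-walked)  emit P2@[56:56]

All matches (sorted): [[0,2],[2,3],[4,3],[5,0],[5,6],[6,3],[7,2],[10,3],[11,5],[12,3],[13,2],[16,2],[16,4],[18,3],[20,2],[20,4],[23,2],[24,2],[26,3],[27,2],[28,2],[29,1],[31,3],[32,6],[33,3],[34,0],[34,6],[35,3],[38,3],[39,6],[40,3],[41,0],[41,6],[42,2],[44,3],[46,3],[47,0],[47,6],[48,2],[51,3],[52,2],[55,2],[55,4],[56,2]]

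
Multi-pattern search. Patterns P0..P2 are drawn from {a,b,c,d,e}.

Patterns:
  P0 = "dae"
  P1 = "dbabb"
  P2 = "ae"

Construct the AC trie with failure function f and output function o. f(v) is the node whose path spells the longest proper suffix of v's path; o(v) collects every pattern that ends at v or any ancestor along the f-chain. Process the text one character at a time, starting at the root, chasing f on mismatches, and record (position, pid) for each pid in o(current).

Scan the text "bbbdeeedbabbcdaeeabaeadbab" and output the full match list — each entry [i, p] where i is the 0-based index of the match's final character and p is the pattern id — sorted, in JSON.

Construct AC machine:
Trie (insert patterns):
  0='ε' goto a→8 d→1
  1='d' goto a→2 b→4
  2='da' goto e→3
  3='dae' goto ·  ←P0
  4='db' goto a→5
  5='dba' goto b→6
  6='dbab' goto b→7
  7='dbabb' goto ·  ←P1
  8='a' goto e→9
  9='ae' goto ·  ←P2

BFS fail/out derivation:
  fail(1) 'd': from fail(0)=0 chase 'd': 0 ⇒ 0;  out=∅∪out(0)=∅
  fail(8) 'a': from fail(0)=0 chase 'a': 0 ⇒ 0;  out=∅∪out(0)=∅
  fail(2) 'da': from fail(1)=0 chase 'a': 0 ⇒ 8;  out=∅∪out(8)=∅
  fail(4) 'db': from fail(1)=0 chase 'b': 0 ⇒ 0;  out=∅∪out(0)=∅
  fail(9) 'ae': from fail(8)=0 chase 'e': 0 ⇒ 0;  out={2}∪out(0)={2}
  fail(3) 'dae': from fail(2)=8 chase 'e': 8 ⇒ 9;  out={0}∪out(9)={0,2}
  fail(5) 'dba': from fail(4)=0 chase 'a': 0 ⇒ 8;  out=∅∪out(8)=∅
  fail(6) 'dbab': from fail(5)=8 chase 'b': 8→0 ⇒ 0;  out=∅∪out(0)=∅
  fail(7) 'dbabb': from fail(6)=0 chase 'b': 0 ⇒ 0;  out={1}∪out(0)={1}

Run:
i=0 'b': node 0→0
i=1 'b': node 0→0
i=2 'b': node 0→0
i=3 'd': node 0→1
i=4 'e': node 1→0 (fail-walked)
i=5 'e': node 0→0
i=6 'e': node 0→0
i=7 'd': node 0→1
i=8 'b': node 1→4
i=9 'a': node 4→5
i=10 'b': node 5→6
i=11 'b': node 6→7  → match P1@[7:11]
i=12 'c': node 7→0 (fail-walked)
i=13 'd': node 0→1
i=14 'a': node 1→2
i=15 'e': node 2→3  → match P0@[13:15],P2@[14:15]
i=16 'e': node 3→0 (fail-walked)
i=17 'a': node 0→8
i=18 'b': node 8→0 (fail-walked)
i=19 'a': node 0→8
i=20 'e': node 8→9  → match P2@[19:20]
i=21 'a': node 9→8 (fail-walked)
i=22 'd': node 8→1 (fail-walked)
i=23 'b': node 1→4
i=24 'a': node 4→5
i=25 'b': node 5→6

Result: [[11,1],[15,0],[15,2],[20,2]]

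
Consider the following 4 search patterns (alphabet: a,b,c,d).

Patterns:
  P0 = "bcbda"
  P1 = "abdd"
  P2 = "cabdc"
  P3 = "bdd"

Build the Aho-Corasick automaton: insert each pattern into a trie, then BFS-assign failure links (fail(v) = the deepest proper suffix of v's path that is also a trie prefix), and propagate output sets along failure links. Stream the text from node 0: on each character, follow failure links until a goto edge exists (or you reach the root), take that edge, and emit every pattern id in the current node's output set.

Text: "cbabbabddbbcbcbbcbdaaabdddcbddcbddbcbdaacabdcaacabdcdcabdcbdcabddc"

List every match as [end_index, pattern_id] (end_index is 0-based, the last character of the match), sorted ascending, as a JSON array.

Construct AC machine:
Trie nodes:
  n0 'ε': a→6 b→1 c→10
  n1 'b': c→2 d→15
  n2 'bc': b→3
  n3 'bcb': d→4
  n4 'bcbd': a→5
  n5 'bcbda': ·  ←P0
  n6 'a': b→7
  n7 'ab': d→8
  n8 'abd': d→9
  n9 'abdd': ·  ←P1
  n10 'c': a→11
  n11 'ca': b→12
  n12 'cab': d→13
  n13 'cabd': c→14
  n14 'cabdc': ·  ←P2
  n15 'bd': d→16
  n16 'bdd': ·  ←P3

BFS fail/out derivation:
  n1('b'): parent n0 fail=0; on 'b' 0 → fail=0;  out ∅∪∅=∅
  n6('a'): parent n0 fail=0; on 'a' 0 → fail=0;  out ∅∪∅=∅
  n10('c'): parent n0 fail=0; on 'c' 0 → fail=0;  out ∅∪∅=∅
  n2('bc'): parent n1 fail=0; on 'c' 0 → fail=10;  out ∅∪∅=∅
  n7('ab'): parent n6 fail=0; on 'b' 0 → fail=1;  out ∅∪∅=∅
  n11('ca'): parent n10 fail=0; on 'a' 0 → fail=6;  out ∅∪∅=∅
  n15('bd'): parent n1 fail=0; on 'd' 0 → fail=0;  out ∅∪∅=∅
  n3('bcb'): parent n2 fail=10; on 'b' 10→0 → fail=1;  out ∅∪∅=∅
  n8('abd'): parent n7 fail=1; on 'd' 1 → fail=15;  out ∅∪∅=∅
  n12('cab'): parent n11 fail=6; on 'b' 6 → fail=7;  out ∅∪∅=∅
  n16('bdd'): parent n15 fail=0; on 'd' 0 → fail=0;  out {3}∪∅={3}
  n4('bcbd'): parent n3 fail=1; on 'd' 1 → fail=15;  out ∅∪∅=∅
  n9('abdd'): parent n8 fail=15; on 'd' 15 → fail=16;  out {1}∪{3}={1,3}
  n13('cabd'): parent n12 fail=7; on 'd' 7 → fail=8;  out ∅∪∅=∅
  n5('bcbda'): parent n4 fail=15; on 'a' 15→0 → fail=6;  out {0}∪∅={0}
  n14('cabdc'): parent n13 fail=8; on 'c' 8→15→0 → fail=10;  out {2}∪∅={2}

Scan:
pos 0 'c': at 10
pos 1 'b': at 1 ·f
pos 2 'a': at 6 ·f
pos 3 'b': at 7
pos 4 'b': at 1 ·f
pos 5 'a': at 6 ·f
pos 6 'b': at 7
pos 7 'd': at 8
pos 8 'd': at 9  ** P1@[5:8],P3@[6:8]
pos 9 'b': at 1 ·f
pos 10 'b': at 1 ·f
pos 11 'c': at 2
pos 12 'b': at 3
pos 13 'c': at 2 ·f
pos 14 'b': at 3
pos 15 'b': at 1 ·f
pos 16 'c': at 2
pos 17 'b': at 3
pos 18 'd': at 4
pos 19 'a': at 5  ** P0@[15:19]
pos 20 'a': at 6 ·f
pos 21 'a': at 6 ·f
pos 22 'b': at 7
pos 23 'd': at 8
pos 24 'd': at 9  ** P1@[21:24],P3@[22:24]
pos 25 'd': at 0 ·f
pos 26 'c': at 10
pos 27 'b': at 1 ·f
pos 28 'd': at 15
pos 29 'd': at 16  ** P3@[27:29]
pos 30 'c': at 10 ·f
pos 31 'b': at 1 ·f
pos 32 'd': at 15
pos 33 'd': at 16  ** P3@[31:33]
pos 34 'b': at 1 ·f
pos 35 'c': at 2
pos 36 'b': at 3
pos 37 'd': at 4
pos 38 'a': at 5  ** P0@[34:38]
pos 39 'a': at 6 ·f
pos 40 'c': at 10 ·f
pos 41 'a': at 11
pos 42 'b': at 12
pos 43 'd': at 13
pos 44 'c': at 14  ** P2@[40:44]
pos 45 'a': at 11 ·f
pos 46 'a': at 6 ·f
pos 47 'c': at 10 ·f
pos 48 'a': at 11
pos 49 'b': at 12
pos 50 'd': at 13
pos 51 'c': at 14  ** P2@[47:51]
pos 52 'd': at 0 ·f
pos 53 'c': at 10
pos 54 'a': at 11
pos 55 'b': at 12
pos 56 'd': at 13
pos 57 'c': at 14  ** P2@[53:57]
pos 58 'b': at 1 ·f
pos 59 'd': at 15
pos 60 'c': at 10 ·f
pos 61 'a': at 11
pos 62 'b': at 12
pos 63 'd': at 13
pos 64 'd': at 9 ·f  ** P1@[61:64],P3@[62:64]
pos 65 'c': at 10 ·f

All matches (sorted): [[8,1],[8,3],[19,0],[24,1],[24,3],[29,3],[33,3],[38,0],[44,2],[51,2],[57,2],[64,1],[64,3]]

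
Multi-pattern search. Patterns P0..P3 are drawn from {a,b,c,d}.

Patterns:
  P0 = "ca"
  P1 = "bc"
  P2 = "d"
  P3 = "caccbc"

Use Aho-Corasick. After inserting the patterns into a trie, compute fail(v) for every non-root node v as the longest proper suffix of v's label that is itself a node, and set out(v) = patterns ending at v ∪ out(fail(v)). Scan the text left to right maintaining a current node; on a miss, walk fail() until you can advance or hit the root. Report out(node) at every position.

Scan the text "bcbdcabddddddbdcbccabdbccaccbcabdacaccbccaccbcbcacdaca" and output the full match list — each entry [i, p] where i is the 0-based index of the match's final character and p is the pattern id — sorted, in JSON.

Construct AC machine:
Trie (insert patterns):
  0='ε' goto b→3 c→1 d→5
  1='c' goto a→2
  2='ca' goto c→6  ←P0
  3='b' goto c→4
  4='bc' goto ·  ←P1
  5='d' goto ·  ←P2
  6='cac' goto c→7
  7='cacc' goto b→8
  8='caccb' goto c→9
  9='caccbc' goto ·  ←P3

Failure links (BFS by depth):
  n1('c'): parent n0 fail=0; on 'c' 0 → fail=0;  out ∅∪∅=∅
  n3('b'): parent n0 fail=0; on 'b' 0 → fail=0;  out ∅∪∅=∅
  n5('d'): parent n0 fail=0; on 'd' 0 → fail=0;  out {2}∪∅={2}
  n2('ca'): parent n1 fail=0; on 'a' 0 → fail=0;  out {0}∪∅={0}
  n4('bc'): parent n3 fail=0; on 'c' 0 → fail=1;  out {1}∪∅={1}
  n6('cac'): parent n2 fail=0; on 'c' 0 → fail=1;  out ∅∪∅=∅
  n7('cacc'): parent n6 fail=1; on 'c' 1→0 → fail=1;  out ∅∪∅=∅
  n8('caccb'): parent n7 fail=1; on 'b' 1→0 → fail=3;  out ∅∪∅=∅
  n9('caccbc'): parent n8 fail=3; on 'c' 3 → fail=4;  out {3}∪{1}={1,3}

Scan:
i=0 'b': node 0→3
i=1 'c': node 3→4  ** P1@[0:1]
i=2 'b': node 4→3 (via fail)
i=3 'd': node 3→5 (via fail)  ** P2@[3:3]
i=4 'c': node 5→1 (via fail)
i=5 'a': node 1→2  ** P0@[4:5]
i=6 'b': node 2→3 (via fail)
i=7 'd': node 3→5 (via fail)  ** P2@[7:7]
i=8 'd': node 5→5 (via fail)  ** P2@[8:8]
i=9 'd': node 5→5 (via fail)  ** P2@[9:9]
i=10 'd': node 5→5 (via fail)  ** P2@[10:10]
i=11 'd': node 5→5 (via fail)  ** P2@[11:11]
i=12 'd': node 5→5 (via fail)  ** P2@[12:12]
i=13 'b': node 5→3 (via fail)
i=14 'd': node 3→5 (via fail)  ** P2@[14:14]
i=15 'c': node 5→1 (via fail)
i=16 'b': node 1→3 (via fail)
i=17 'c': node 3→4  ** P1@[16:17]
i=18 'c': node 4→1 (via fail)
i=19 'a': node 1→2  ** P0@[18:19]
i=20 'b': node 2→3 (via fail)
i=21 'd': node 3→5 (via fail)  ** P2@[21:21]
i=22 'b': node 5→3 (via fail)
i=23 'c': node 3→4  ** P1@[22:23]
i=24 'c': node 4→1 (via fail)
i=25 'a': node 1→2  ** P0@[24:25]
i=26 'c': node 2→6
i=27 'c': node 6→7
i=28 'b': node 7→8
i=29 'c': node 8→9  ** P1@[28:29],P3@[24:29]
i=30 'a': node 9→2 (via fail)  ** P0@[29:30]
i=31 'b': node 2→3 (via fail)
i=32 'd': node 3→5 (via fail)  ** P2@[32:32]
i=33 'a': node 5→0 (via fail)
i=34 'c': node 0→1
i=35 'a': node 1→2  ** P0@[34:35]
i=36 'c': node 2→6
i=37 'c': node 6→7
i=38 'b': node 7→8
i=39 'c': node 8→9  ** P1@[38:39],P3@[34:39]
i=40 'c': node 9→1 (via fail)
i=41 'a': node 1→2  ** P0@[40:41]
i=42 'c': node 2→6
i=43 'c': node 6→7
i=44 'b': node 7→8
i=45 'c': node 8→9  ** P1@[44:45],P3@[40:45]
i=46 'b': node 9→3 (via fail)
i=47 'c': node 3→4  ** P1@[46:47]
i=48 'a': node 4→2 (via fail)  ** P0@[47:48]
i=49 'c': node 2→6
i=50 'd': node 6→5 (via fail)  ** P2@[50:50]
i=51 'a': node 5→0 (via fail)
i=52 'c': node 0→1
i=53 'a': node 1→2  ** P0@[52:53]

All matches (sorted): [[1,1],[3,2],[5,0],[7,2],[8,2],[9,2],[10,2],[11,2],[12,2],[14,2],[17,1],[19,0],[21,2],[23,1],[25,0],[29,1],[29,3],[30,0],[32,2],[35,0],[39,1],[39,3],[41,0],[45,1],[45,3],[47,1],[48,0],[50,2],[53,0]]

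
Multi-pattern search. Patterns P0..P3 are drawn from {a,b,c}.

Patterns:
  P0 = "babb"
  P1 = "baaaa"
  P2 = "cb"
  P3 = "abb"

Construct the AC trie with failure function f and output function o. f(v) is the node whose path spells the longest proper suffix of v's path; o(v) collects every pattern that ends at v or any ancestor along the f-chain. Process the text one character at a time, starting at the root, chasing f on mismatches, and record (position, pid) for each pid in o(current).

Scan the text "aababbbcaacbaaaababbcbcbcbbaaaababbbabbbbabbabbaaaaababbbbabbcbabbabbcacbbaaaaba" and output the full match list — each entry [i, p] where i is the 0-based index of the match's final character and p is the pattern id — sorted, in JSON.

Build automaton:
Trie (insert patterns):
  n0 'ε': a→10 b→1 c→8
  n1 'b': a→2
  n2 'ba': a→5 b→3
  n3 'bab': b→4
  n4 'babb': ·  [P0 ends]
  n5 'baa': a→6
  n6 'baaa': a→7
  n7 'baaaa': ·  [P1 ends]
  n8 'c': b→9
  n9 'cb': ·  [P2 ends]
  n10 'a': b→11
  n11 'ab': b→12
  n12 'abb': ·  [P3 ends]

Failure links (BFS by depth):
  n1('b'): parent n0 fail=0; on 'b' 0 → fail=0;  out ∅∪∅=∅
  n8('c'): parent n0 fail=0; on 'c' 0 → fail=0;  out ∅∪∅=∅
  n10('a'): parent n0 fail=0; on 'a' 0 → fail=0;  out ∅∪∅=∅
  n2('ba'): parent n1 fail=0; on 'a' 0 → fail=10;  out ∅∪∅=∅
  n9('cb'): parent n8 fail=0; on 'b' 0 → fail=1;  out {2}∪∅={2}
  n11('ab'): parent n10 fail=0; on 'b' 0 → fail=1;  out ∅∪∅=∅
  n3('bab'): parent n2 fail=10; on 'b' 10 → fail=11;  out ∅∪∅=∅
  n5('baa'): parent n2 fail=10; on 'a' 10→0 → fail=10;  out ∅∪∅=∅
  n12('abb'): parent n11 fail=1; on 'b' 1→0 → fail=1;  out {3}∪∅={3}
  n4('babb'): parent n3 fail=11; on 'b' 11 → fail=12;  out {0}∪{3}={0,3}
  n6('baaa'): parent n5 fail=10; on 'a' 10→0 → fail=10;  out ∅∪∅=∅
  n7('baaaa'): parent n6 fail=10; on 'a' 10→0 → fail=10;  out {1}∪∅={1}

Run:
i=0 'a': node 0→10
i=1 'a': node 10→10 (via fail)
i=2 'b': node 10→11
i=3 'a': node 11→2 (via fail)
i=4 'b': node 2→3
i=5 'b': node 3→4  → match P0@[2:5],P3@[3:5]
i=6 'b': node 4→1 (via fail)
i=7 'c': node 1→8 (via fail)
i=8 'a': node 8→10 (via fail)
i=9 'a': node 10→10 (via fail)
i=10 'c': node 10→8 (via fail)
i=11 'b': node 8→9  → match P2@[10:11]
i=12 'a': node 9→2 (via fail)
i=13 'a': node 2→5
i=14 'a': node 5→6
i=15 'a': node 6→7  → match P1@[11:15]
i=16 'b': node 7→11 (via fail)
i=17 'a': node 11→2 (via fail)
i=18 'b': node 2→3
i=19 'b': node 3→4  → match P0@[16:19],P3@[17:19]
i=20 'c': node 4→8 (via fail)
i=21 'b': node 8→9  → match P2@[20:21]
i=22 'c': node 9→8 (via fail)
i=23 'b': node 8→9  → match P2@[22:23]
i=24 'c': node 9→8 (via fail)
i=25 'b': node 8→9  → match P2@[24:25]
i=26 'b': node 9→1 (via fail)
i=27 'a': node 1→2
i=28 'a': node 2→5
i=29 'a': node 5→6
i=30 'a': node 6→7  → match P1@[26:30]
i=31 'b': node 7→11 (via fail)
i=32 'a': node 11→2 (via fail)
i=33 'b': node 2→3
i=34 'b': node 3→4  → match P0@[31:34],P3@[32:34]
i=35 'b': node 4→1 (via fail)
i=36 'a': node 1→2
i=37 'b': node 2→3
i=38 'b': node 3→4  → match P0@[35:38],P3@[36:38]
i=39 'b': node 4→1 (via fail)
i=40 'b': node 1→1 (via fail)
i=41 'a': node 1→2
i=42 'b': node 2→3
i=43 'b': node 3→4  → match P0@[40:43],P3@[41:43]
i=44 'a': node 4→2 (via fail)
i=45 'b': node 2→3
i=46 'b': node 3→4  → match P0@[43:46],P3@[44:46]
i=47 'a': node 4→2 (via fail)
i=48 'a': node 2→5
i=49 'a': node 5→6
i=50 'a': node 6→7  → match P1@[46:50]
i=51 'a': node 7→10 (via fail)
i=52 'b': node 10→11
i=53 'a': node 11→2 (via fail)
i=54 'b': node 2→3
i=55 'b': node 3→4  → match P0@[52:55],P3@[53:55]
i=56 'b': node 4→1 (via fail)
i=57 'b': node 1→1 (via fail)
i=58 'a': node 1→2
i=59 'b': node 2→3
i=60 'b': node 3→4  → match P0@[57:60],P3@[58:60]
i=61 'c': node 4→8 (via fail)
i=62 'b': node 8→9  → match P2@[61:62]
i=63 'a': node 9→2 (via fail)
i=64 'b': node 2→3
i=65 'b': node 3→4  → match P0@[62:65],P3@[63:65]
i=66 'a': node 4→2 (via fail)
i=67 'b': node 2→3
i=68 'b': node 3→4  → match P0@[65:68],P3@[66:68]
i=69 'c': node 4→8 (via fail)
i=70 'a': node 8→10 (via fail)
i=71 'c': node 10→8 (via fail)
i=72 'b': node 8→9  → match P2@[71:72]
i=73 'b': node 9→1 (via fail)
i=74 'a': node 1→2
i=75 'a': node 2→5
i=76 'a': node 5→6
i=77 'a': node 6→7  → match P1@[73:77]
i=78 'b': node 7→11 (via fail)
i=79 'a': node 11→2 (via fail)

All matches (sorted): [[5,0],[5,3],[11,2],[15,1],[19,0],[19,3],[21,2],[23,2],[25,2],[30,1],[34,0],[34,3],[38,0],[38,3],[43,0],[43,3],[46,0],[46,3],[50,1],[55,0],[55,3],[60,0],[60,3],[62,2],[65,0],[65,3],[68,0],[68,3],[72,2],[77,1]]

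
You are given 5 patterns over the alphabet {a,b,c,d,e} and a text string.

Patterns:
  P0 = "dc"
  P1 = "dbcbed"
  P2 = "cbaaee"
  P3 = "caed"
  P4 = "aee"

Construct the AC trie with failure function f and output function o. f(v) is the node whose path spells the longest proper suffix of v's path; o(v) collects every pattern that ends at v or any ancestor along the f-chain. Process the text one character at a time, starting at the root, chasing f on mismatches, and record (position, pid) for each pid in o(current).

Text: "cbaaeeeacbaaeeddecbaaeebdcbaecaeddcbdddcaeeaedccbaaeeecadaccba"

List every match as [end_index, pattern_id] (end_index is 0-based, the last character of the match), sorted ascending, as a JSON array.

Build:
Trie nodes:
  n0 'ε': a→17 c→8 d→1
  n1 'd': b→3 c→2
  n2 'dc': ·  ←P0
  n3 'db': c→4
  n4 'dbc': b→5
  n5 'dbcb': e→6
  n6 'dbcbe': d→7
  n7 'dbcbed': ·  ←P1
  n8 'c': a→14 b→9
  n9 'cb': a→10
  n10 'cba': a→11
  n11 'cbaa': e→12
  n12 'cbaae': e→13
  n13 'cbaaee': ·  ←P2
  n14 'ca': e→15
  n15 'cae': d→16
  n16 'caed': ·  ←P3
  n17 'a': e→18
  n18 'ae': e→19
  n19 'aee': ·  ←P4

Failure links (BFS by depth):
  fail(1) 'd': from fail(0)=0 chase 'd': 0 ⇒ 0;  out=∅∪out(0)=∅
  fail(8) 'c': from fail(0)=0 chase 'c': 0 ⇒ 0;  out=∅∪out(0)=∅
  fail(17) 'a': from fail(0)=0 chase 'a': 0 ⇒ 0;  out=∅∪out(0)=∅
  fail(2) 'dc': from fail(1)=0 chase 'c': 0 ⇒ 8;  out={0}∪out(8)={0}
  fail(3) 'db': from fail(1)=0 chase 'b': 0 ⇒ 0;  out=∅∪out(0)=∅
  fail(9) 'cb': from fail(8)=0 chase 'b': 0 ⇒ 0;  out=∅∪out(0)=∅
  fail(14) 'ca': from fail(8)=0 chase 'a': 0 ⇒ 17;  out=∅∪out(17)=∅
  fail(18) 'ae': from fail(17)=0 chase 'e': 0 ⇒ 0;  out=∅∪out(0)=∅
  fail(4) 'dbc': from fail(3)=0 chase 'c': 0 ⇒ 8;  out=∅∪out(8)=∅
  fail(10) 'cba': from fail(9)=0 chase 'a': 0 ⇒ 17;  out=∅∪out(17)=∅
  fail(15) 'cae': from fail(14)=17 chase 'e': 17 ⇒ 18;  out=∅∪out(18)=∅
  fail(19) 'aee': from fail(18)=0 chase 'e': 0 ⇒ 0;  out={4}∪out(0)={4}
  fail(5) 'dbcb': from fail(4)=8 chase 'b': 8 ⇒ 9;  out=∅∪out(9)=∅
  fail(11) 'cbaa': from fail(10)=17 chase 'a': 17→0 ⇒ 17;  out=∅∪out(17)=∅
  fail(16) 'caed': from fail(15)=18 chase 'd': 18→0 ⇒ 1;  out={3}∪out(1)={3}
  fail(6) 'dbcbe': from fail(5)=9 chase 'e': 9→0 ⇒ 0;  out=∅∪out(0)=∅
  fail(12) 'cbaae': from fail(11)=17 chase 'e': 17 ⇒ 18;  out=∅∪out(18)=∅
  fail(7) 'dbcbed': from fail(6)=0 chase 'd': 0 ⇒ 1;  out={1}∪out(1)={1}
  fail(13) 'cbaaee': from fail(12)=18 chase 'e': 18 ⇒ 19;  out={2}∪out(19)={2,4}

Text stream:
[0] read 'c'  n0⇒n8
[1] read 'b'  n8⇒n9
[2] read 'a'  n9⇒n10
[3] read 'a'  n10⇒n11
[4] read 'e'  n11⇒n12
[5] read 'e'  n12⇒n13  ** P2@[0:5],P4@[3:5]
[6] read 'e'  n13⇒n0 (fail-walked)
[7] read 'a'  n0⇒n17
[8] read 'c'  n17⇒n8 (fail-walked)
[9] read 'b'  n8⇒n9
[10] read 'a'  n9⇒n10
[11] read 'a'  n10⇒n11
[12] read 'e'  n11⇒n12
[13] read 'e'  n12⇒n13  ** P2@[8:13],P4@[11:13]
[14] read 'd'  n13⇒n1 (fail-walked)
[15] read 'd'  n1⇒n1 (fail-walked)
[16] read 'e'  n1⇒n0 (fail-walked)
[17] read 'c'  n0⇒n8
[18] read 'b'  n8⇒n9
[19] read 'a'  n9⇒n10
[20] read 'a'  n10⇒n11
[21] read 'e'  n11⇒n12
[22] read 'e'  n12⇒n13  ** P2@[17:22],P4@[20:22]
[23] read 'b'  n13⇒n0 (fail-walked)
[24] read 'd'  n0⇒n1
[25] read 'c'  n1⇒n2  ** P0@[24:25]
[26] read 'b'  n2⇒n9 (fail-walked)
[27] read 'a'  n9⇒n10
[28] read 'e'  n10⇒n18 (fail-walked)
[29] read 'c'  n18⇒n8 (fail-walked)
[30] read 'a'  n8⇒n14
[31] read 'e'  n14⇒n15
[32] read 'd'  n15⇒n16  ** P3@[29:32]
[33] read 'd'  n16⇒n1 (fail-walked)
[34] read 'c'  n1⇒n2  ** P0@[33:34]
[35] read 'b'  n2⇒n9 (fail-walked)
[36] read 'd'  n9⇒n1 (fail-walked)
[37] read 'd'  n1⇒n1 (fail-walked)
[38] read 'd'  n1⇒n1 (fail-walked)
[39] read 'c'  n1⇒n2  ** P0@[38:39]
[40] read 'a'  n2⇒n14 (fail-walked)
[41] read 'e'  n14⇒n15
[42] read 'e'  n15⇒n19 (fail-walked)  ** P4@[40:42]
[43] read 'a'  n19⇒n17 (fail-walked)
[44] read 'e'  n17⇒n18
[45] read 'd'  n18⇒n1 (fail-walked)
[46] read 'c'  n1⇒n2  ** P0@[45:46]
[47] read 'c'  n2⇒n8 (fail-walked)
[48] read 'b'  n8⇒n9
[49] read 'a'  n9⇒n10
[50] read 'a'  n10⇒n11
[51] read 'e'  n11⇒n12
[52] read 'e'  n12⇒n13  ** P2@[47:52],P4@[50:52]
[53] read 'e'  n13⇒n0 (fail-walked)
[54] read 'c'  n0⇒n8
[55] read 'a'  n8⇒n14
[56] read 'd'  n14⇒n1 (fail-walked)
[57] read 'a'  n1⇒n17 (fail-walked)
[58] read 'c'  n17⇒n8 (fail-walked)
[59] read 'c'  n8⇒n8 (fail-walked)
[60] read 'b'  n8⇒n9
[61] read 'a'  n9⇒n10

All matches (sorted): [[5,2],[5,4],[13,2],[13,4],[22,2],[22,4],[25,0],[32,3],[34,0],[39,0],[42,4],[46,0],[52,2],[52,4]]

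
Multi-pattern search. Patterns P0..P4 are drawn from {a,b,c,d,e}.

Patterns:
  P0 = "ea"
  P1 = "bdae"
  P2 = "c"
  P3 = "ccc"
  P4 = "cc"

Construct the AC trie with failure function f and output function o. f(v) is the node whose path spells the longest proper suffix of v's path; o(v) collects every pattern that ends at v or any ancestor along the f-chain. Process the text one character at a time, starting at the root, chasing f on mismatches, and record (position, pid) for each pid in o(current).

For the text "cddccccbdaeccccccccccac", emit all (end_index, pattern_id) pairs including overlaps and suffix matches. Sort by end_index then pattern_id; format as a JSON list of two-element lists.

Build:
Trie (insert patterns):
  n0 'ε': b→3 c→7 e→1
  n1 'e': a→2
  n2 'ea': ·  [P0 ends]
  n3 'b': d→4
  n4 'bd': a→5
  n5 'bda': e→6
  n6 'bdae': ·  [P1 ends]
  n7 'c': c→8  [P2 ends]
  n8 'cc': c→9  [P4 ends]
  n9 'ccc': ·  [P3 ends]

BFS fail/out derivation:
  fail(1) 'e': from fail(0)=0 chase 'e': 0 ⇒ 0;  out=∅∪out(0)=∅
  fail(3) 'b': from fail(0)=0 chase 'b': 0 ⇒ 0;  out=∅∪out(0)=∅
  fail(7) 'c': from fail(0)=0 chase 'c': 0 ⇒ 0;  out={2}∪out(0)={2}
  fail(2) 'ea': from fail(1)=0 chase 'a': 0 ⇒ 0;  out={0}∪out(0)={0}
  fail(4) 'bd': from fail(3)=0 chase 'd': 0 ⇒ 0;  out=∅∪out(0)=∅
  fail(8) 'cc': from fail(7)=0 chase 'c': 0 ⇒ 7;  out={4}∪out(7)={2,4}
  fail(5) 'bda': from fail(4)=0 chase 'a': 0 ⇒ 0;  out=∅∪out(0)=∅
  fail(9) 'ccc': from fail(8)=7 chase 'c': 7 ⇒ 8;  out={3}∪out(8)={2,3,4}
  fail(6) 'bdae': from fail(5)=0 chase 'e': 0 ⇒ 1;  out={1}∪out(1)={1}

Text stream:
i=0 'c': node 0→7  emit P2@[0:0]
i=1 'd': node 7→0 (fail-walked)
i=2 'd': node 0→0
i=3 'c': node 0→7  emit P2@[3:3]
i=4 'c': node 7→8  emit P2@[4:4],P4@[3:4]
i=5 'c': node 8→9  emit P2@[5:5],P3@[3:5],P4@[4:5]
i=6 'c': node 9→9 (fail-walked)  emit P2@[6:6],P3@[4:6],P4@[5:6]
i=7 'b': node 9→3 (fail-walked)
i=8 'd': node 3→4
i=9 'a': node 4→5
i=10 'e': node 5→6  emit P1@[7:10]
i=11 'c': node 6→7 (fail-walked)  emit P2@[11:11]
i=12 'c': node 7→8  emit P2@[12:12],P4@[11:12]
i=13 'c': node 8→9  emit P2@[13:13],P3@[11:13],P4@[12:13]
i=14 'c': node 9→9 (fail-walked)  emit P2@[14:14],P3@[12:14],P4@[13:14]
i=15 'c': node 9→9 (fail-walked)  emit P2@[15:15],P3@[13:15],P4@[14:15]
i=16 'c': node 9→9 (fail-walked)  emit P2@[16:16],P3@[14:16],P4@[15:16]
i=17 'c': node 9→9 (fail-walked)  emit P2@[17:17],P3@[15:17],P4@[16:17]
i=18 'c': node 9→9 (fail-walked)  emit P2@[18:18],P3@[16:18],P4@[17:18]
i=19 'c': node 9→9 (fail-walked)  emit P2@[19:19],P3@[17:19],P4@[18:19]
i=20 'c': node 9→9 (fail-walked)  emit P2@[20:20],P3@[18:20],P4@[19:20]
i=21 'a': node 9→0 (fail-walked)
i=22 'c': node 0→7  emit P2@[22:22]

All matches (sorted): [[0,2],[3,2],[4,2],[4,4],[5,2],[5,3],[5,4],[6,2],[6,3],[6,4],[10,1],[11,2],[12,2],[12,4],[13,2],[13,3],[13,4],[14,2],[14,3],[14,4],[15,2],[15,3],[15,4],[16,2],[16,3],[16,4],[17,2],[17,3],[17,4],[18,2],[18,3],[18,4],[19,2],[19,3],[19,4],[20,2],[20,3],[20,4],[22,2]]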